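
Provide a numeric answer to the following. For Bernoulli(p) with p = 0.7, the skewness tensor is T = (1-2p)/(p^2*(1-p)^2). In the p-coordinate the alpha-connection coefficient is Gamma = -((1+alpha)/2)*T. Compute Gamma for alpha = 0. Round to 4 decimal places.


Skewness (Amari-Chentsov) tensor: T = (1-2p)/(p^2*(1-p)^2).
p = 0.7, 1-2p = -0.4, p^2 = 0.49, (1-p)^2 = 0.09.
T = -0.4/(0.49 * 0.09) = -9.070295.
In the p-coordinate, Gamma^(alpha) = Gamma^(0) - (alpha/2)*T with Gamma^(0) = (1/2)*g'(p) = -T/2,
so Gamma^(alpha) = -((1+alpha)/2)*T.
alpha = 0, -(1+alpha)/2 = -0.5.
Gamma = -0.5 * -9.070295 = 4.5351

4.5351


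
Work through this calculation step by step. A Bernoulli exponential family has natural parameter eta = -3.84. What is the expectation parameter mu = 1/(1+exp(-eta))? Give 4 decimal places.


Dual coordinate (expectation parameter) for Bernoulli:
mu = 1/(1+exp(-eta)).
eta = -3.84.
exp(-eta) = exp(3.84) = 46.525474.
mu = 1/(1+46.525474) = 0.0210

0.0210


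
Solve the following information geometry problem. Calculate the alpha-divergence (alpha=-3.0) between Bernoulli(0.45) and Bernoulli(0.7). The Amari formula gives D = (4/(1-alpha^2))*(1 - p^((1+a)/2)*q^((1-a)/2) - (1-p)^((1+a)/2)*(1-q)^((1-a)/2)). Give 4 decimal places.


Amari alpha-divergence:
D = (4/(1-alpha^2))*(1 - p^((1+a)/2)*q^((1-a)/2) - (1-p)^((1+a)/2)*(1-q)^((1-a)/2)).
alpha = -3.0, p = 0.45, q = 0.7.
e1 = (1+alpha)/2 = -1.0, e2 = (1-alpha)/2 = 2.0.
t1 = p^e1 * q^e2 = 0.45^-1.0 * 0.7^2.0 = 1.088889.
t2 = (1-p)^e1 * (1-q)^e2 = 0.55^-1.0 * 0.3^2.0 = 0.163636.
4/(1-alpha^2) = -0.5.
D = -0.5*(1 - 1.088889 - 0.163636) = 0.1263

0.1263


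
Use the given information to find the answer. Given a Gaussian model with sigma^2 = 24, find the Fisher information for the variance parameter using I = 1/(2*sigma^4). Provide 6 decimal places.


Fisher information for variance: I(sigma^2) = 1/(2*sigma^4).
sigma^2 = 24, so sigma^4 = 576.
I = 1/(2*576) = 1/1152 = 0.000868

0.000868


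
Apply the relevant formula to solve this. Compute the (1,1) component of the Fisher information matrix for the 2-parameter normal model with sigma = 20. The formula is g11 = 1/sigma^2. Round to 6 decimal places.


For the 2-parameter normal family, the Fisher metric has:
  g11 = 1/sigma^2, g22 = 2/sigma^2.
sigma = 20, sigma^2 = 400.
g11 = 0.002500

0.002500


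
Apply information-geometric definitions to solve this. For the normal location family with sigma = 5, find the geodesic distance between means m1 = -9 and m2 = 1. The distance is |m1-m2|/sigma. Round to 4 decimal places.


On the fixed-variance normal subfamily, geodesic distance = |m1-m2|/sigma.
|-9 - 1| = 10.
sigma = 5.
d = 10/5 = 2.0000

2.0000


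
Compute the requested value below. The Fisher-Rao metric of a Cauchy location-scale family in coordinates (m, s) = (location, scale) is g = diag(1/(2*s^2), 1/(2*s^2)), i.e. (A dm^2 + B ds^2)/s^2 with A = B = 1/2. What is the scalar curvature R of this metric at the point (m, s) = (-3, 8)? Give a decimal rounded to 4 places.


The metric has the form g = (A dm^2 + B ds^2)/s^2 with A = 1/2, B = 1/2.
Substitute u = sqrt(A/B)*m: g = B*(du^2 + ds^2)/s^2, i.e. B times the
Poincare upper half-plane metric, which has constant Gaussian curvature -1.
Scaling a 2D metric by a constant c divides the Gaussian curvature by c,
so K = -1/B = -1/(1/2) = -2.0000 everywhere (the point (m, s) = (-3, 8) is irrelevant:
the curvature is constant).
Scalar curvature in dimension 2: R = 2K = -2/(1/2) = -4.0000.

-4.0000


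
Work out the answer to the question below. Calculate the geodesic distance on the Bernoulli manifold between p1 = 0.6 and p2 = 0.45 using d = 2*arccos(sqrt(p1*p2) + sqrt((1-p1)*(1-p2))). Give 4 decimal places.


Geodesic distance on Bernoulli manifold:
d(p1,p2) = 2*arccos(sqrt(p1*p2) + sqrt((1-p1)*(1-p2))).
sqrt(p1*p2) = sqrt(0.6*0.45) = 0.519615.
sqrt((1-p1)*(1-p2)) = sqrt(0.4*0.55) = 0.469042.
arg = 0.519615 + 0.469042 = 0.988657.
d = 2*arccos(0.988657) = 0.3015

0.3015


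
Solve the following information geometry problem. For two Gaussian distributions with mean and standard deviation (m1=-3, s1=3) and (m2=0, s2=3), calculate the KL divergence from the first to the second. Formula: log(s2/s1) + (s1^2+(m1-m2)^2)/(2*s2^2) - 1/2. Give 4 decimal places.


KL divergence between normal distributions:
KL = log(s2/s1) + (s1^2 + (m1-m2)^2)/(2*s2^2) - 1/2.
log(3/3) = 0.0.
(3^2 + (-3-0)^2)/(2*3^2) = (9 + 9)/18 = 1.0.
KL = 0.0 + 1.0 - 0.5 = 0.5000

0.5000


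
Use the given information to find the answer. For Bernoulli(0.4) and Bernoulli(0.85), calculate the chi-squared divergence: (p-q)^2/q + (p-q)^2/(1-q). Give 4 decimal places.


Chi-squared divergence between Bernoulli distributions:
chi^2 = (p-q)^2/q + (p-q)^2/(1-q).
p = 0.4, q = 0.85, p-q = -0.45.
(p-q)^2 = 0.2025.
term1 = 0.2025/0.85 = 0.238235.
term2 = 0.2025/0.15 = 1.35.
chi^2 = 0.238235 + 1.35 = 1.5882

1.5882


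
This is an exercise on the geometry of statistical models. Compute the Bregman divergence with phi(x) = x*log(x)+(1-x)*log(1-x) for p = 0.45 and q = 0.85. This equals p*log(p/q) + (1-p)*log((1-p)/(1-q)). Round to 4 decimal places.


Bregman divergence with negative entropy generator:
D = p*log(p/q) + (1-p)*log((1-p)/(1-q)).
p = 0.45, q = 0.85.
p*log(p/q) = 0.45*log(0.45/0.85) = -0.286195.
(1-p)*log((1-p)/(1-q)) = 0.55*log(0.55/0.15) = 0.714606.
D = -0.286195 + 0.714606 = 0.4284

0.4284


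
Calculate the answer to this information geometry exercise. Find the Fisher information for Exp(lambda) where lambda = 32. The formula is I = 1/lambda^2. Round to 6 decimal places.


Fisher information for exponential: I(lambda) = 1/lambda^2.
lambda = 32, lambda^2 = 1024.
I = 1/1024 = 0.000977

0.000977


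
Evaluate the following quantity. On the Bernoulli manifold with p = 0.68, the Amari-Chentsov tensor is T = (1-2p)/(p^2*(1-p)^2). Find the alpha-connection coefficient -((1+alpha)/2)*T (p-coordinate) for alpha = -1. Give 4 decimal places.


Skewness (Amari-Chentsov) tensor: T = (1-2p)/(p^2*(1-p)^2).
p = 0.68, 1-2p = -0.36, p^2 = 0.4624, (1-p)^2 = 0.1024.
T = -0.36/(0.4624 * 0.1024) = -7.602995.
In the p-coordinate, Gamma^(alpha) = Gamma^(0) - (alpha/2)*T with Gamma^(0) = (1/2)*g'(p) = -T/2,
so Gamma^(alpha) = -((1+alpha)/2)*T.
alpha = -1, -(1+alpha)/2 = 0.0.
Gamma = 0.0 * -7.602995 = 0.0000

0.0000


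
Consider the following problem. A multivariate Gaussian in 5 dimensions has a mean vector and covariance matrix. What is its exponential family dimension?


Exponential family dimension calculation:
For 5-dim MVN: mean has 5 params, covariance has 5*6/2 = 15 unique entries.
Total dim = 5 + 15 = 20.

20


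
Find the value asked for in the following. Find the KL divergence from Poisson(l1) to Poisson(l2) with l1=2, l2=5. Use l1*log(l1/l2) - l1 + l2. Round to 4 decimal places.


KL divergence for Poisson:
KL = l1*log(l1/l2) - l1 + l2.
l1 = 2, l2 = 5.
log(2/5) = -0.916291.
l1*log(l1/l2) = 2 * -0.916291 = -1.832581.
KL = -1.832581 - 2 + 5 = 1.1674

1.1674


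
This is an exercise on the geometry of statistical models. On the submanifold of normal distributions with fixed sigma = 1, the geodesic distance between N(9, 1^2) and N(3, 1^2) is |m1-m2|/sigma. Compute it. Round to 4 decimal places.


On the fixed-variance normal subfamily, geodesic distance = |m1-m2|/sigma.
|9 - 3| = 6.
sigma = 1.
d = 6/1 = 6.0000

6.0000


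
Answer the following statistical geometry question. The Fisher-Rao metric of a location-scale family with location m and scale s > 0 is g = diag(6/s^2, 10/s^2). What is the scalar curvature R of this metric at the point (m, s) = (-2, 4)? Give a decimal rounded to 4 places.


The metric has the form g = (A dm^2 + B ds^2)/s^2 with A = 6, B = 10.
Substitute u = sqrt(A/B)*m: g = B*(du^2 + ds^2)/s^2, i.e. B times the
Poincare upper half-plane metric, which has constant Gaussian curvature -1.
Scaling a 2D metric by a constant c divides the Gaussian curvature by c,
so K = -1/B = -1/(10) = -0.1000 everywhere (the point (m, s) = (-2, 4) is irrelevant:
the curvature is constant).
Scalar curvature in dimension 2: R = 2K = -2/(10) = -0.2000.

-0.2000


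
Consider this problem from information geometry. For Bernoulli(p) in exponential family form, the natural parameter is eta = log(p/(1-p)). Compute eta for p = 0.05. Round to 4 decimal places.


Natural parameter for Bernoulli: eta = log(p/(1-p)).
p = 0.05, 1-p = 0.95.
p/(1-p) = 0.052632.
eta = log(0.052632) = -2.9444

-2.9444


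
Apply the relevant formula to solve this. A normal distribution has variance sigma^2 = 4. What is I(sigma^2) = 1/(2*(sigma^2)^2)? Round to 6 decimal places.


Fisher information for variance: I(sigma^2) = 1/(2*sigma^4).
sigma^2 = 4, so sigma^4 = 16.
I = 1/(2*16) = 1/32 = 0.031250

0.031250


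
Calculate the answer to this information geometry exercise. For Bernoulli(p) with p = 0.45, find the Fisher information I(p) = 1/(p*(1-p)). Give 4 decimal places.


For Bernoulli(p), Fisher information is I(p) = 1/(p*(1-p)).
p = 0.45, 1-p = 0.55.
p*(1-p) = 0.2475.
I(p) = 1/0.2475 = 4.0404

4.0404


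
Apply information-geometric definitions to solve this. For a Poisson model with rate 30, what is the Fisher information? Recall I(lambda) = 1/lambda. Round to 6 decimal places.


Fisher information for Poisson: I(lambda) = 1/lambda.
lambda = 30.
I(lambda) = 1/30 = 0.033333

0.033333


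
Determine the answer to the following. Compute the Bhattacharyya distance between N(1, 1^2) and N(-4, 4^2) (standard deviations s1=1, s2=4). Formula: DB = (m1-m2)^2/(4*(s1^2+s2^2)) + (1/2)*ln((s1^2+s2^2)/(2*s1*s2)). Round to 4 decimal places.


Bhattacharyya distance between two Gaussians:
DB = (m1-m2)^2/(4*(s1^2+s2^2)) + (1/2)*ln((s1^2+s2^2)/(2*s1*s2)).
(m1-m2)^2 = (5)^2 = 25.
s1^2+s2^2 = 1 + 16 = 17.
term1 = 25/68 = 0.367647.
term2 = 0.5*ln(17/8.0) = 0.376886.
DB = 0.367647 + 0.376886 = 0.7445

0.7445


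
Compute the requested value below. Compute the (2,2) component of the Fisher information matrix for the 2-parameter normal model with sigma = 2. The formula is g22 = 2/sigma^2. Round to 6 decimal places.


For the 2-parameter normal family, the Fisher metric has:
  g11 = 1/sigma^2, g22 = 2/sigma^2.
sigma = 2, sigma^2 = 4.
g22 = 0.500000

0.500000


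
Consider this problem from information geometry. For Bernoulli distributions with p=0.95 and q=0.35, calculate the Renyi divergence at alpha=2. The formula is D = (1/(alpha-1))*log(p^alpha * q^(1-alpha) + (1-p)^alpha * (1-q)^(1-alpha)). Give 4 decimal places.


Renyi divergence of order alpha between Bernoulli distributions:
D = (1/(alpha-1))*log(p^alpha * q^(1-alpha) + (1-p)^alpha * (1-q)^(1-alpha)).
alpha = 2, p = 0.95, q = 0.35.
p^alpha * q^(1-alpha) = 0.95^2 * 0.35^-1 = 2.578571.
(1-p)^alpha * (1-q)^(1-alpha) = 0.05^2 * 0.65^-1 = 0.003846.
sum = 2.578571 + 0.003846 = 2.582418.
D = (1/1)*log(2.582418) = 0.9487

0.9487


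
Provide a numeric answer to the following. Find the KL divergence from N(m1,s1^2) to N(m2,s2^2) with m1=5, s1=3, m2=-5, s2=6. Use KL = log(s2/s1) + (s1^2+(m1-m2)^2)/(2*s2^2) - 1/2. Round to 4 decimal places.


KL divergence between normal distributions:
KL = log(s2/s1) + (s1^2 + (m1-m2)^2)/(2*s2^2) - 1/2.
log(6/3) = 0.693147.
(3^2 + (5--5)^2)/(2*6^2) = (9 + 100)/72 = 1.513889.
KL = 0.693147 + 1.513889 - 0.5 = 1.7070

1.7070


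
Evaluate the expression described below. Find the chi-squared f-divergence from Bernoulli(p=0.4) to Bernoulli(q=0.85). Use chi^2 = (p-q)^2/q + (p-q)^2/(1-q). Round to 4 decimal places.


Chi-squared divergence between Bernoulli distributions:
chi^2 = (p-q)^2/q + (p-q)^2/(1-q).
p = 0.4, q = 0.85, p-q = -0.45.
(p-q)^2 = 0.2025.
term1 = 0.2025/0.85 = 0.238235.
term2 = 0.2025/0.15 = 1.35.
chi^2 = 0.238235 + 1.35 = 1.5882

1.5882


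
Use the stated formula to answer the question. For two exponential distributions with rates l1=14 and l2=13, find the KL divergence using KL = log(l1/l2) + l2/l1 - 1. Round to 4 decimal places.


KL divergence for exponential family:
KL = log(l1/l2) + l2/l1 - 1.
log(14/13) = 0.074108.
13/14 = 0.928571.
KL = 0.074108 + 0.928571 - 1 = 0.0027

0.0027


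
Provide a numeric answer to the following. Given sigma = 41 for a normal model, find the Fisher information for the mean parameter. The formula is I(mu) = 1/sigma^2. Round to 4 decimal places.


The Fisher information for the mean of a normal distribution is I(mu) = 1/sigma^2.
sigma = 41, so sigma^2 = 1681.
I(mu) = 1/1681 = 0.0006

0.0006


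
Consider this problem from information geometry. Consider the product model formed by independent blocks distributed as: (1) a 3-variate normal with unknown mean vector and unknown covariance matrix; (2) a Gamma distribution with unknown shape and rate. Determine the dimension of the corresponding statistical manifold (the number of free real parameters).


The dimension of a statistical manifold equals the number of free
(independent) real parameters of the model. For a product of independent
blocks the parameter counts add.
- 3-variate normal: 3 (mean) + 3*4/2 = 6 (symmetric covariance) = 9.
- Gamma (shape, rate): 2.
Total = 9 + 2 = 11.
Dimension = 11

11


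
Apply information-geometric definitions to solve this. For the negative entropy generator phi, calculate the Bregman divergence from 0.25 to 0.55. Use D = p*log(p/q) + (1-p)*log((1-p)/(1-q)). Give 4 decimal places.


Bregman divergence with negative entropy generator:
D = p*log(p/q) + (1-p)*log((1-p)/(1-q)).
p = 0.25, q = 0.55.
p*log(p/q) = 0.25*log(0.25/0.55) = -0.197114.
(1-p)*log((1-p)/(1-q)) = 0.75*log(0.75/0.45) = 0.383119.
D = -0.197114 + 0.383119 = 0.1860

0.1860


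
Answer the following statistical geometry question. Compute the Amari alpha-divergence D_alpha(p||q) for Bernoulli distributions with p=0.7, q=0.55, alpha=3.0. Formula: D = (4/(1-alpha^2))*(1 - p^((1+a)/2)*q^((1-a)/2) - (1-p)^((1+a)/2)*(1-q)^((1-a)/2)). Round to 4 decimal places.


Amari alpha-divergence:
D = (4/(1-alpha^2))*(1 - p^((1+a)/2)*q^((1-a)/2) - (1-p)^((1+a)/2)*(1-q)^((1-a)/2)).
alpha = 3.0, p = 0.7, q = 0.55.
e1 = (1+alpha)/2 = 2.0, e2 = (1-alpha)/2 = -1.0.
t1 = p^e1 * q^e2 = 0.7^2.0 * 0.55^-1.0 = 0.890909.
t2 = (1-p)^e1 * (1-q)^e2 = 0.3^2.0 * 0.45^-1.0 = 0.2.
4/(1-alpha^2) = -0.5.
D = -0.5*(1 - 0.890909 - 0.2) = 0.0455

0.0455


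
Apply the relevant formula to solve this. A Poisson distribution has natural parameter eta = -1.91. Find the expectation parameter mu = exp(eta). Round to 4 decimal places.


Expectation parameter for Poisson exponential family:
mu = exp(eta).
eta = -1.91.
mu = exp(-1.91) = 0.1481

0.1481


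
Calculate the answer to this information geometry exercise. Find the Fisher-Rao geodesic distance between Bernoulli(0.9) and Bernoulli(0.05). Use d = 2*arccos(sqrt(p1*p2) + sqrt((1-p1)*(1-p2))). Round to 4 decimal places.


Geodesic distance on Bernoulli manifold:
d(p1,p2) = 2*arccos(sqrt(p1*p2) + sqrt((1-p1)*(1-p2))).
sqrt(p1*p2) = sqrt(0.9*0.05) = 0.212132.
sqrt((1-p1)*(1-p2)) = sqrt(0.1*0.95) = 0.308221.
arg = 0.212132 + 0.308221 = 0.520353.
d = 2*arccos(0.520353) = 2.0471

2.0471


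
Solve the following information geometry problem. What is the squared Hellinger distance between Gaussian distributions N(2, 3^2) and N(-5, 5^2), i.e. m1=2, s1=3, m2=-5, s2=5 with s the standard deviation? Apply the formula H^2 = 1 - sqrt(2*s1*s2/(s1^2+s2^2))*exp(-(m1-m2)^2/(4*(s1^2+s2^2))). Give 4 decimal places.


Squared Hellinger distance for Gaussians:
H^2 = 1 - sqrt(2*s1*s2/(s1^2+s2^2)) * exp(-(m1-m2)^2/(4*(s1^2+s2^2))).
s1^2 = 9, s2^2 = 25, s1^2+s2^2 = 34.
sqrt(2*3*5/(34)) = 0.939336.
(m1-m2)^2 = (7)^2 = 49.
exp(-49/(4*34)) = exp(-0.360294) = 0.697471.
H^2 = 1 - 0.939336*0.697471 = 0.3448

0.3448


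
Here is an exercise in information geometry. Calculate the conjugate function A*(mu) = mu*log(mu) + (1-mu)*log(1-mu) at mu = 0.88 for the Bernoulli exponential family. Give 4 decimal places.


Legendre transform for Bernoulli:
A*(mu) = mu*log(mu) + (1-mu)*log(1-mu).
mu = 0.88, 1-mu = 0.12.
mu*log(mu) = 0.88*log(0.88) = -0.112493.
(1-mu)*log(1-mu) = 0.12*log(0.12) = -0.254432.
A* = -0.112493 + -0.254432 = -0.3669

-0.3669


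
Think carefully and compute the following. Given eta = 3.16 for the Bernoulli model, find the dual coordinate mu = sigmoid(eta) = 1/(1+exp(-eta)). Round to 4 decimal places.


Dual coordinate (expectation parameter) for Bernoulli:
mu = 1/(1+exp(-eta)).
eta = 3.16.
exp(-eta) = exp(-3.16) = 0.042426.
mu = 1/(1+0.042426) = 0.9593

0.9593


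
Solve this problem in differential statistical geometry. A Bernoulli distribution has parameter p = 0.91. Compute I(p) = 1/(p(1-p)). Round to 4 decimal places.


For Bernoulli(p), Fisher information is I(p) = 1/(p*(1-p)).
p = 0.91, 1-p = 0.09.
p*(1-p) = 0.0819.
I(p) = 1/0.0819 = 12.2100

12.2100


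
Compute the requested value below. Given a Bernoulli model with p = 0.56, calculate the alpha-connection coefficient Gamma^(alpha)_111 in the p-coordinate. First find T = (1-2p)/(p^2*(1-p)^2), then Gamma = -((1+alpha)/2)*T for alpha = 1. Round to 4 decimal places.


Skewness (Amari-Chentsov) tensor: T = (1-2p)/(p^2*(1-p)^2).
p = 0.56, 1-2p = -0.12, p^2 = 0.3136, (1-p)^2 = 0.1936.
T = -0.12/(0.3136 * 0.1936) = -1.976514.
In the p-coordinate, Gamma^(alpha) = Gamma^(0) - (alpha/2)*T with Gamma^(0) = (1/2)*g'(p) = -T/2,
so Gamma^(alpha) = -((1+alpha)/2)*T.
alpha = 1, -(1+alpha)/2 = -1.0.
Gamma = -1.0 * -1.976514 = 1.9765

1.9765


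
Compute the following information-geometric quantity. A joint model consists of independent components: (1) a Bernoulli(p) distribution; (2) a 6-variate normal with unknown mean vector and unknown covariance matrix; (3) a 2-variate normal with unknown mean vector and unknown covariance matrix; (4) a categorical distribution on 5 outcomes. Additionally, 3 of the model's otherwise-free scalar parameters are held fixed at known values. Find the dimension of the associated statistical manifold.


The dimension of a statistical manifold equals the number of free
(independent) real parameters of the model. For a product of independent
blocks the parameter counts add.
- Bernoulli (p): 1.
- 6-variate normal: 6 (mean) + 6*7/2 = 21 (symmetric covariance) = 27.
- 2-variate normal: 2 (mean) + 2*3/2 = 3 (symmetric covariance) = 5.
- categorical on 5 outcomes (probabilities sum to 1): 5-1 = 4.
Total = 1 + 27 + 5 + 4 = 37.
3 parameter(s) fixed at known values: 37 - 3 = 34.
Dimension = 34

34


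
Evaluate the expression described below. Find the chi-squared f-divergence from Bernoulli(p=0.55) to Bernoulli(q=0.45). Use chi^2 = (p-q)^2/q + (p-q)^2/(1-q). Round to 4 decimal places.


Chi-squared divergence between Bernoulli distributions:
chi^2 = (p-q)^2/q + (p-q)^2/(1-q).
p = 0.55, q = 0.45, p-q = 0.1.
(p-q)^2 = 0.01.
term1 = 0.01/0.45 = 0.022222.
term2 = 0.01/0.55 = 0.018182.
chi^2 = 0.022222 + 0.018182 = 0.0404

0.0404


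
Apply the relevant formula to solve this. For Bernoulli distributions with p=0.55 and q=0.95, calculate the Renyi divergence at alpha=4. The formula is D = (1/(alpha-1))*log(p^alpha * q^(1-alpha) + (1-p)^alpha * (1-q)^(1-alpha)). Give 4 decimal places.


Renyi divergence of order alpha between Bernoulli distributions:
D = (1/(alpha-1))*log(p^alpha * q^(1-alpha) + (1-p)^alpha * (1-q)^(1-alpha)).
alpha = 4, p = 0.55, q = 0.95.
p^alpha * q^(1-alpha) = 0.55^4 * 0.95^-3 = 0.106728.
(1-p)^alpha * (1-q)^(1-alpha) = 0.45^4 * 0.05^-3 = 328.05.
sum = 0.106728 + 328.05 = 328.156728.
D = (1/3)*log(328.156728) = 1.9312

1.9312


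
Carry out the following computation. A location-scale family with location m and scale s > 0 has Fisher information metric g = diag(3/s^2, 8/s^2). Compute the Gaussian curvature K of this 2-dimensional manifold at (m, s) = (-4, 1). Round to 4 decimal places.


The metric has the form g = (A dm^2 + B ds^2)/s^2 with A = 3, B = 8.
Substitute u = sqrt(A/B)*m: g = B*(du^2 + ds^2)/s^2, i.e. B times the
Poincare upper half-plane metric, which has constant Gaussian curvature -1.
Scaling a 2D metric by a constant c divides the Gaussian curvature by c,
so K = -1/B = -1/(8) = -0.1250 everywhere (the point (m, s) = (-4, 1) is irrelevant:
the curvature is constant).
The requested Gaussian curvature is K = -0.1250.

-0.1250


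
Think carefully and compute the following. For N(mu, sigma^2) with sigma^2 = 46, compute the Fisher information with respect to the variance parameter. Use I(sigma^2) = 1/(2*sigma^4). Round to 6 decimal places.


Fisher information for variance: I(sigma^2) = 1/(2*sigma^4).
sigma^2 = 46, so sigma^4 = 2116.
I = 1/(2*2116) = 1/4232 = 0.000236

0.000236


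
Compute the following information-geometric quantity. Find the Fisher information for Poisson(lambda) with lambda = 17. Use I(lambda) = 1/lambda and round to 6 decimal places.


Fisher information for Poisson: I(lambda) = 1/lambda.
lambda = 17.
I(lambda) = 1/17 = 0.058824

0.058824


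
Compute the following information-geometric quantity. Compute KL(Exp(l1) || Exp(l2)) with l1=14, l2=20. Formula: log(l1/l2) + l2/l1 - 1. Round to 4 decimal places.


KL divergence for exponential family:
KL = log(l1/l2) + l2/l1 - 1.
log(14/20) = -0.356675.
20/14 = 1.428571.
KL = -0.356675 + 1.428571 - 1 = 0.0719

0.0719


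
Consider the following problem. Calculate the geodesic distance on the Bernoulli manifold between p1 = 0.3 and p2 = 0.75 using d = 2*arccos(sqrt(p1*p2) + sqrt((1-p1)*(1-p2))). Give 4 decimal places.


Geodesic distance on Bernoulli manifold:
d(p1,p2) = 2*arccos(sqrt(p1*p2) + sqrt((1-p1)*(1-p2))).
sqrt(p1*p2) = sqrt(0.3*0.75) = 0.474342.
sqrt((1-p1)*(1-p2)) = sqrt(0.7*0.25) = 0.41833.
arg = 0.474342 + 0.41833 = 0.892672.
d = 2*arccos(0.892672) = 0.9351

0.9351


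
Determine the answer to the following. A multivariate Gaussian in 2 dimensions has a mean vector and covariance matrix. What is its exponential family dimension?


Exponential family dimension calculation:
For 2-dim MVN: mean has 2 params, covariance has 2*3/2 = 3 unique entries.
Total dim = 2 + 3 = 5.

5


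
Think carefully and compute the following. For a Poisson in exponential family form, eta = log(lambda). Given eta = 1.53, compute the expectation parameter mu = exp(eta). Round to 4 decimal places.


Expectation parameter for Poisson exponential family:
mu = exp(eta).
eta = 1.53.
mu = exp(1.53) = 4.6182

4.6182


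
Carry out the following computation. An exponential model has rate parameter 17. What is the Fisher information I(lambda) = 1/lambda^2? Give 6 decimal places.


Fisher information for exponential: I(lambda) = 1/lambda^2.
lambda = 17, lambda^2 = 289.
I = 1/289 = 0.003460

0.003460


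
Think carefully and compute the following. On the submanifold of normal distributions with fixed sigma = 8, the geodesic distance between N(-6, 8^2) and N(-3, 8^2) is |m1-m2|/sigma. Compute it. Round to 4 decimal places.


On the fixed-variance normal subfamily, geodesic distance = |m1-m2|/sigma.
|-6 - -3| = 3.
sigma = 8.
d = 3/8 = 0.3750

0.3750


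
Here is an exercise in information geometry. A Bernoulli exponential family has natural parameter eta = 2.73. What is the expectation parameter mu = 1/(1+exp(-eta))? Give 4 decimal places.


Dual coordinate (expectation parameter) for Bernoulli:
mu = 1/(1+exp(-eta)).
eta = 2.73.
exp(-eta) = exp(-2.73) = 0.065219.
mu = 1/(1+0.065219) = 0.9388

0.9388


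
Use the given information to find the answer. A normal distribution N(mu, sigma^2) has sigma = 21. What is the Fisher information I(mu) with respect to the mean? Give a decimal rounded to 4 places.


The Fisher information for the mean of a normal distribution is I(mu) = 1/sigma^2.
sigma = 21, so sigma^2 = 441.
I(mu) = 1/441 = 0.0023

0.0023


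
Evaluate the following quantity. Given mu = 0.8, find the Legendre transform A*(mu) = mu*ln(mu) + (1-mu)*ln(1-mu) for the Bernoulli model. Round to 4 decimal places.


Legendre transform for Bernoulli:
A*(mu) = mu*log(mu) + (1-mu)*log(1-mu).
mu = 0.8, 1-mu = 0.2.
mu*log(mu) = 0.8*log(0.8) = -0.178515.
(1-mu)*log(1-mu) = 0.2*log(0.2) = -0.321888.
A* = -0.178515 + -0.321888 = -0.5004

-0.5004


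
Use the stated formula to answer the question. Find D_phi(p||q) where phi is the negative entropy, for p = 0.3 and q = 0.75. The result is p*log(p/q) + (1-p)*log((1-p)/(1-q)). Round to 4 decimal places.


Bregman divergence with negative entropy generator:
D = p*log(p/q) + (1-p)*log((1-p)/(1-q)).
p = 0.3, q = 0.75.
p*log(p/q) = 0.3*log(0.3/0.75) = -0.274887.
(1-p)*log((1-p)/(1-q)) = 0.7*log(0.7/0.25) = 0.720734.
D = -0.274887 + 0.720734 = 0.4458

0.4458


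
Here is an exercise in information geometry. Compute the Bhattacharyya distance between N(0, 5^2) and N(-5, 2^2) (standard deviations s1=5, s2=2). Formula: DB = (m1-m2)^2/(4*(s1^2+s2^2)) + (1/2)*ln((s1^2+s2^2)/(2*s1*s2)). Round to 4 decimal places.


Bhattacharyya distance between two Gaussians:
DB = (m1-m2)^2/(4*(s1^2+s2^2)) + (1/2)*ln((s1^2+s2^2)/(2*s1*s2)).
(m1-m2)^2 = (5)^2 = 25.
s1^2+s2^2 = 25 + 4 = 29.
term1 = 25/116 = 0.215517.
term2 = 0.5*ln(29/20.0) = 0.185782.
DB = 0.215517 + 0.185782 = 0.4013

0.4013


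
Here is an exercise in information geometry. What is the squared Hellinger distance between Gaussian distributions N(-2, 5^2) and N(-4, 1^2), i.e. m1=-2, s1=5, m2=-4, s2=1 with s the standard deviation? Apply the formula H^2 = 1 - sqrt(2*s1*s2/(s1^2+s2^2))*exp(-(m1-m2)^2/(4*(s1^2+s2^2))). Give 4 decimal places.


Squared Hellinger distance for Gaussians:
H^2 = 1 - sqrt(2*s1*s2/(s1^2+s2^2)) * exp(-(m1-m2)^2/(4*(s1^2+s2^2))).
s1^2 = 25, s2^2 = 1, s1^2+s2^2 = 26.
sqrt(2*5*1/(26)) = 0.620174.
(m1-m2)^2 = (2)^2 = 4.
exp(-4/(4*26)) = exp(-0.038462) = 0.962269.
H^2 = 1 - 0.620174*0.962269 = 0.4032

0.4032


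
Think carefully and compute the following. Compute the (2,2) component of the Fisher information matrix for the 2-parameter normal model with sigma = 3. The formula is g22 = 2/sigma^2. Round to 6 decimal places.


For the 2-parameter normal family, the Fisher metric has:
  g11 = 1/sigma^2, g22 = 2/sigma^2.
sigma = 3, sigma^2 = 9.
g22 = 0.222222

0.222222


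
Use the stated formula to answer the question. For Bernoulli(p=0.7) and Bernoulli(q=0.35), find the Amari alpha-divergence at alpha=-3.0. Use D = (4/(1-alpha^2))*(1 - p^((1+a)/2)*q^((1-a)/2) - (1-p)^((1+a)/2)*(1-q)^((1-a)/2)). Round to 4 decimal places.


Amari alpha-divergence:
D = (4/(1-alpha^2))*(1 - p^((1+a)/2)*q^((1-a)/2) - (1-p)^((1+a)/2)*(1-q)^((1-a)/2)).
alpha = -3.0, p = 0.7, q = 0.35.
e1 = (1+alpha)/2 = -1.0, e2 = (1-alpha)/2 = 2.0.
t1 = p^e1 * q^e2 = 0.7^-1.0 * 0.35^2.0 = 0.175.
t2 = (1-p)^e1 * (1-q)^e2 = 0.3^-1.0 * 0.65^2.0 = 1.408333.
4/(1-alpha^2) = -0.5.
D = -0.5*(1 - 0.175 - 1.408333) = 0.2917

0.2917


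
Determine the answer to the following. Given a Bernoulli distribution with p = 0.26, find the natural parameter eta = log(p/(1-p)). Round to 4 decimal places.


Natural parameter for Bernoulli: eta = log(p/(1-p)).
p = 0.26, 1-p = 0.74.
p/(1-p) = 0.351351.
eta = log(0.351351) = -1.0460

-1.0460


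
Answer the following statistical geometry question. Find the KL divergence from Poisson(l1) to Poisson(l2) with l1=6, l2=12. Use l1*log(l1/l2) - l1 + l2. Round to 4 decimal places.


KL divergence for Poisson:
KL = l1*log(l1/l2) - l1 + l2.
l1 = 6, l2 = 12.
log(6/12) = -0.693147.
l1*log(l1/l2) = 6 * -0.693147 = -4.158883.
KL = -4.158883 - 6 + 12 = 1.8411

1.8411


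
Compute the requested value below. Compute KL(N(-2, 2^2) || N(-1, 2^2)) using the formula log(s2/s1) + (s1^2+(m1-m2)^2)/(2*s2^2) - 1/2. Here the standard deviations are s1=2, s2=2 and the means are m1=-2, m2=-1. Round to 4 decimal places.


KL divergence between normal distributions:
KL = log(s2/s1) + (s1^2 + (m1-m2)^2)/(2*s2^2) - 1/2.
log(2/2) = 0.0.
(2^2 + (-2--1)^2)/(2*2^2) = (4 + 1)/8 = 0.625.
KL = 0.0 + 0.625 - 0.5 = 0.1250

0.1250


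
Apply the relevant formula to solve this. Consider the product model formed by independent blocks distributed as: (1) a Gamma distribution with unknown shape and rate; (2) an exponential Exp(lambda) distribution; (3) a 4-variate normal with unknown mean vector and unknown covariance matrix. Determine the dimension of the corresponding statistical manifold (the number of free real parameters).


The dimension of a statistical manifold equals the number of free
(independent) real parameters of the model. For a product of independent
blocks the parameter counts add.
- Gamma (shape, rate): 2.
- exponential (lambda): 1.
- 4-variate normal: 4 (mean) + 4*5/2 = 10 (symmetric covariance) = 14.
Total = 2 + 1 + 14 = 17.
Dimension = 17

17


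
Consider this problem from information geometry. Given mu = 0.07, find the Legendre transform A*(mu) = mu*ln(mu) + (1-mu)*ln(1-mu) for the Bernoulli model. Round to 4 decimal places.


Legendre transform for Bernoulli:
A*(mu) = mu*log(mu) + (1-mu)*log(1-mu).
mu = 0.07, 1-mu = 0.93.
mu*log(mu) = 0.07*log(0.07) = -0.186148.
(1-mu)*log(1-mu) = 0.93*log(0.93) = -0.067491.
A* = -0.186148 + -0.067491 = -0.2536

-0.2536


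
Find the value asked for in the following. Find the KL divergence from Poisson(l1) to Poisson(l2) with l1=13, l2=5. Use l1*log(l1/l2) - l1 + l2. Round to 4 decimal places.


KL divergence for Poisson:
KL = l1*log(l1/l2) - l1 + l2.
l1 = 13, l2 = 5.
log(13/5) = 0.955511.
l1*log(l1/l2) = 13 * 0.955511 = 12.421649.
KL = 12.421649 - 13 + 5 = 4.4216

4.4216


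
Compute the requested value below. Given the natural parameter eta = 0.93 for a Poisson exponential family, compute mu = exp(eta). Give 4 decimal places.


Expectation parameter for Poisson exponential family:
mu = exp(eta).
eta = 0.93.
mu = exp(0.93) = 2.5345

2.5345


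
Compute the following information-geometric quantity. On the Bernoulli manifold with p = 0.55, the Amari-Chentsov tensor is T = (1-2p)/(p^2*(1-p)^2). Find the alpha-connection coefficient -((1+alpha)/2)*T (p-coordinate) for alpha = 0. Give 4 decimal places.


Skewness (Amari-Chentsov) tensor: T = (1-2p)/(p^2*(1-p)^2).
p = 0.55, 1-2p = -0.1, p^2 = 0.3025, (1-p)^2 = 0.2025.
T = -0.1/(0.3025 * 0.2025) = -1.632486.
In the p-coordinate, Gamma^(alpha) = Gamma^(0) - (alpha/2)*T with Gamma^(0) = (1/2)*g'(p) = -T/2,
so Gamma^(alpha) = -((1+alpha)/2)*T.
alpha = 0, -(1+alpha)/2 = -0.5.
Gamma = -0.5 * -1.632486 = 0.8162

0.8162


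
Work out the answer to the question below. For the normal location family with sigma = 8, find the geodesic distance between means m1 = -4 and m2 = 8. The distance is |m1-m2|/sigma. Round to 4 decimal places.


On the fixed-variance normal subfamily, geodesic distance = |m1-m2|/sigma.
|-4 - 8| = 12.
sigma = 8.
d = 12/8 = 1.5000

1.5000


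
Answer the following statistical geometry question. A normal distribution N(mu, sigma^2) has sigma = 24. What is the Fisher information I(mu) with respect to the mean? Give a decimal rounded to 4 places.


The Fisher information for the mean of a normal distribution is I(mu) = 1/sigma^2.
sigma = 24, so sigma^2 = 576.
I(mu) = 1/576 = 0.0017

0.0017


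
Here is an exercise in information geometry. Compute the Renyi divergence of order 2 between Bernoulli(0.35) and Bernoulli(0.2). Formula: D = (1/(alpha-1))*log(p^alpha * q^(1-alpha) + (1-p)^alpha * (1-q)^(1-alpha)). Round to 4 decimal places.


Renyi divergence of order alpha between Bernoulli distributions:
D = (1/(alpha-1))*log(p^alpha * q^(1-alpha) + (1-p)^alpha * (1-q)^(1-alpha)).
alpha = 2, p = 0.35, q = 0.2.
p^alpha * q^(1-alpha) = 0.35^2 * 0.2^-1 = 0.6125.
(1-p)^alpha * (1-q)^(1-alpha) = 0.65^2 * 0.8^-1 = 0.528125.
sum = 0.6125 + 0.528125 = 1.140625.
D = (1/1)*log(1.140625) = 0.1316

0.1316


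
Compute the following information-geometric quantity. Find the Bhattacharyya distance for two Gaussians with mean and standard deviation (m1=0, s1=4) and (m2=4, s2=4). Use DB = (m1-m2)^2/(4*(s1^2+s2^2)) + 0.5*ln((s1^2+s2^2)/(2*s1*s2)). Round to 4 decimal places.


Bhattacharyya distance between two Gaussians:
DB = (m1-m2)^2/(4*(s1^2+s2^2)) + (1/2)*ln((s1^2+s2^2)/(2*s1*s2)).
(m1-m2)^2 = (-4)^2 = 16.
s1^2+s2^2 = 16 + 16 = 32.
term1 = 16/128 = 0.125.
term2 = 0.5*ln(32/32.0) = 0.0.
DB = 0.125 + 0.0 = 0.1250

0.1250


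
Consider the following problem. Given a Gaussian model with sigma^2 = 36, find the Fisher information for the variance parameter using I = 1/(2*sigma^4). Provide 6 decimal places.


Fisher information for variance: I(sigma^2) = 1/(2*sigma^4).
sigma^2 = 36, so sigma^4 = 1296.
I = 1/(2*1296) = 1/2592 = 0.000386

0.000386


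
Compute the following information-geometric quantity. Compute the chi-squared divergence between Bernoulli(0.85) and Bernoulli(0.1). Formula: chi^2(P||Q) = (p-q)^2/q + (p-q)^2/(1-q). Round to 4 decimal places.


Chi-squared divergence between Bernoulli distributions:
chi^2 = (p-q)^2/q + (p-q)^2/(1-q).
p = 0.85, q = 0.1, p-q = 0.75.
(p-q)^2 = 0.5625.
term1 = 0.5625/0.1 = 5.625.
term2 = 0.5625/0.9 = 0.625.
chi^2 = 5.625 + 0.625 = 6.2500

6.2500


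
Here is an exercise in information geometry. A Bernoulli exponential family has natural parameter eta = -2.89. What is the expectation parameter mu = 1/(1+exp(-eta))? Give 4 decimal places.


Dual coordinate (expectation parameter) for Bernoulli:
mu = 1/(1+exp(-eta)).
eta = -2.89.
exp(-eta) = exp(2.89) = 17.99331.
mu = 1/(1+17.99331) = 0.0527

0.0527


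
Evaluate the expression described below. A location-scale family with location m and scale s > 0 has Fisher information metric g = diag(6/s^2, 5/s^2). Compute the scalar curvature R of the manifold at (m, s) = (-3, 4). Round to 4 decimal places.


The metric has the form g = (A dm^2 + B ds^2)/s^2 with A = 6, B = 5.
Substitute u = sqrt(A/B)*m: g = B*(du^2 + ds^2)/s^2, i.e. B times the
Poincare upper half-plane metric, which has constant Gaussian curvature -1.
Scaling a 2D metric by a constant c divides the Gaussian curvature by c,
so K = -1/B = -1/(5) = -0.2000 everywhere (the point (m, s) = (-3, 4) is irrelevant:
the curvature is constant).
Scalar curvature in dimension 2: R = 2K = -2/(5) = -0.4000.

-0.4000


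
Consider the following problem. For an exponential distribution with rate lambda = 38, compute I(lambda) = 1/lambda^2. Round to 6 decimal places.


Fisher information for exponential: I(lambda) = 1/lambda^2.
lambda = 38, lambda^2 = 1444.
I = 1/1444 = 0.000693

0.000693


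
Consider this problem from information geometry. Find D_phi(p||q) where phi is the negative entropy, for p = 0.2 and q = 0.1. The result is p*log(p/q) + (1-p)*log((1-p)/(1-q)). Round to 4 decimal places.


Bregman divergence with negative entropy generator:
D = p*log(p/q) + (1-p)*log((1-p)/(1-q)).
p = 0.2, q = 0.1.
p*log(p/q) = 0.2*log(0.2/0.1) = 0.138629.
(1-p)*log((1-p)/(1-q)) = 0.8*log(0.8/0.9) = -0.094226.
D = 0.138629 + -0.094226 = 0.0444

0.0444


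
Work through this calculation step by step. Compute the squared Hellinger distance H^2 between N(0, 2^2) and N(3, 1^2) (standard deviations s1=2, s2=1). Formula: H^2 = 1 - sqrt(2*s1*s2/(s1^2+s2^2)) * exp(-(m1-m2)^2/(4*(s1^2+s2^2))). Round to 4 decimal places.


Squared Hellinger distance for Gaussians:
H^2 = 1 - sqrt(2*s1*s2/(s1^2+s2^2)) * exp(-(m1-m2)^2/(4*(s1^2+s2^2))).
s1^2 = 4, s2^2 = 1, s1^2+s2^2 = 5.
sqrt(2*2*1/(5)) = 0.894427.
(m1-m2)^2 = (-3)^2 = 9.
exp(-9/(4*5)) = exp(-0.45) = 0.637628.
H^2 = 1 - 0.894427*0.637628 = 0.4297

0.4297


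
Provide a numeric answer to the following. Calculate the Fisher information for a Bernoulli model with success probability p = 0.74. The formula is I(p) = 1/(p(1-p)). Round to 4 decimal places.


For Bernoulli(p), Fisher information is I(p) = 1/(p*(1-p)).
p = 0.74, 1-p = 0.26.
p*(1-p) = 0.1924.
I(p) = 1/0.1924 = 5.1975

5.1975


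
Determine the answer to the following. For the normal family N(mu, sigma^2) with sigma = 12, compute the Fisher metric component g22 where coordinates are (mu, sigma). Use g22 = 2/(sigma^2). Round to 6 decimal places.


For the 2-parameter normal family, the Fisher metric has:
  g11 = 1/sigma^2, g22 = 2/sigma^2.
sigma = 12, sigma^2 = 144.
g22 = 0.013889

0.013889


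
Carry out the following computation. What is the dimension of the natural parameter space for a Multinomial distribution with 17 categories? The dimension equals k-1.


Exponential family dimension calculation:
For Multinomial with k=17 categories, dim = k-1 = 16.

16


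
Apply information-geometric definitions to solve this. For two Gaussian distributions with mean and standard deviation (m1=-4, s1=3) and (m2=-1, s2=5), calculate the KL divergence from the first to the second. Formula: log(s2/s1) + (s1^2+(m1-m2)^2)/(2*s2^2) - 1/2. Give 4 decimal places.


KL divergence between normal distributions:
KL = log(s2/s1) + (s1^2 + (m1-m2)^2)/(2*s2^2) - 1/2.
log(5/3) = 0.510826.
(3^2 + (-4--1)^2)/(2*5^2) = (9 + 9)/50 = 0.36.
KL = 0.510826 + 0.36 - 0.5 = 0.3708

0.3708


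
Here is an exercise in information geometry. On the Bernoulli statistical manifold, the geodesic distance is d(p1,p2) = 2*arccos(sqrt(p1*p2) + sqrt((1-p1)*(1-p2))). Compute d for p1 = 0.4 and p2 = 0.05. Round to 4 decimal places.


Geodesic distance on Bernoulli manifold:
d(p1,p2) = 2*arccos(sqrt(p1*p2) + sqrt((1-p1)*(1-p2))).
sqrt(p1*p2) = sqrt(0.4*0.05) = 0.141421.
sqrt((1-p1)*(1-p2)) = sqrt(0.6*0.95) = 0.754983.
arg = 0.141421 + 0.754983 = 0.896405.
d = 2*arccos(0.896405) = 0.9184

0.9184


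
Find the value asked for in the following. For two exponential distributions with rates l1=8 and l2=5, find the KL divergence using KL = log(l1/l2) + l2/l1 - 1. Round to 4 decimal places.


KL divergence for exponential family:
KL = log(l1/l2) + l2/l1 - 1.
log(8/5) = 0.470004.
5/8 = 0.625.
KL = 0.470004 + 0.625 - 1 = 0.0950

0.0950


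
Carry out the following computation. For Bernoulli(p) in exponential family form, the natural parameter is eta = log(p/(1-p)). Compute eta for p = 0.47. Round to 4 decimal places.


Natural parameter for Bernoulli: eta = log(p/(1-p)).
p = 0.47, 1-p = 0.53.
p/(1-p) = 0.886792.
eta = log(0.886792) = -0.1201

-0.1201


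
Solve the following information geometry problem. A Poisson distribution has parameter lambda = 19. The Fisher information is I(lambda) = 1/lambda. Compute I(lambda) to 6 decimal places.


Fisher information for Poisson: I(lambda) = 1/lambda.
lambda = 19.
I(lambda) = 1/19 = 0.052632

0.052632


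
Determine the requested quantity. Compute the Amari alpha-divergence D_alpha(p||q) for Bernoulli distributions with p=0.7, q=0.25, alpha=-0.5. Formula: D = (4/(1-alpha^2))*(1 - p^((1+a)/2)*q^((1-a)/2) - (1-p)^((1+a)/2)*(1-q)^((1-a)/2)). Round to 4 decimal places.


Amari alpha-divergence:
D = (4/(1-alpha^2))*(1 - p^((1+a)/2)*q^((1-a)/2) - (1-p)^((1+a)/2)*(1-q)^((1-a)/2)).
alpha = -0.5, p = 0.7, q = 0.25.
e1 = (1+alpha)/2 = 0.25, e2 = (1-alpha)/2 = 0.75.
t1 = p^e1 * q^e2 = 0.7^0.25 * 0.25^0.75 = 0.323392.
t2 = (1-p)^e1 * (1-q)^e2 = 0.3^0.25 * 0.75^0.75 = 0.596453.
4/(1-alpha^2) = 5.333333.
D = 5.333333*(1 - 0.323392 - 0.596453) = 0.4275

0.4275


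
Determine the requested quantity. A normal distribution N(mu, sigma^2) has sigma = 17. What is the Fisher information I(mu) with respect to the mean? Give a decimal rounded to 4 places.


The Fisher information for the mean of a normal distribution is I(mu) = 1/sigma^2.
sigma = 17, so sigma^2 = 289.
I(mu) = 1/289 = 0.0035

0.0035


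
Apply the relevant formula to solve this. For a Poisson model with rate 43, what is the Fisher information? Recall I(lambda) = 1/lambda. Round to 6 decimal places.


Fisher information for Poisson: I(lambda) = 1/lambda.
lambda = 43.
I(lambda) = 1/43 = 0.023256

0.023256


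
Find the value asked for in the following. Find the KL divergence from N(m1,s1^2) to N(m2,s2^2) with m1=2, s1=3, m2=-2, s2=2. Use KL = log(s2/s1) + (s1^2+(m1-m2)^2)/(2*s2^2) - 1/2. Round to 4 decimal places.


KL divergence between normal distributions:
KL = log(s2/s1) + (s1^2 + (m1-m2)^2)/(2*s2^2) - 1/2.
log(2/3) = -0.405465.
(3^2 + (2--2)^2)/(2*2^2) = (9 + 16)/8 = 3.125.
KL = -0.405465 + 3.125 - 0.5 = 2.2195

2.2195


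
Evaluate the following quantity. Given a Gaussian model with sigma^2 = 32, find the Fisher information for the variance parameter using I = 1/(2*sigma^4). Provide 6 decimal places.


Fisher information for variance: I(sigma^2) = 1/(2*sigma^4).
sigma^2 = 32, so sigma^4 = 1024.
I = 1/(2*1024) = 1/2048 = 0.000488

0.000488
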